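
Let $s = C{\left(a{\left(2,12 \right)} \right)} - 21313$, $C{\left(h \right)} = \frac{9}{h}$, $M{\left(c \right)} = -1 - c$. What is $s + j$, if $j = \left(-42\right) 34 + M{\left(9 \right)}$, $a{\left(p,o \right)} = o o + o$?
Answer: $- \frac{1183049}{52} \approx -22751.0$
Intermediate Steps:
$a{\left(p,o \right)} = o + o^{2}$ ($a{\left(p,o \right)} = o^{2} + o = o + o^{2}$)
$s = - \frac{1108273}{52}$ ($s = \frac{9}{12 \left(1 + 12\right)} - 21313 = \frac{9}{12 \cdot 13} - 21313 = \frac{9}{156} - 21313 = 9 \cdot \frac{1}{156} - 21313 = \frac{3}{52} - 21313 = - \frac{1108273}{52} \approx -21313.0$)
$j = -1438$ ($j = \left(-42\right) 34 - 10 = -1428 - 10 = -1438$)
$s + j = - \frac{1108273}{52} - 1438 = - \frac{1183049}{52}$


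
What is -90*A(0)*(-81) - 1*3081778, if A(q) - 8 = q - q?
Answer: -3023458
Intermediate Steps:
A(q) = 8 (A(q) = 8 + (q - q) = 8 + 0 = 8)
-90*A(0)*(-81) - 1*3081778 = -90*8*(-81) - 1*3081778 = -720*(-81) - 3081778 = 58320 - 3081778 = -3023458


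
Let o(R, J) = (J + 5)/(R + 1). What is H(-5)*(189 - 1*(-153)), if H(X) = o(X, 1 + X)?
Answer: -171/2 ≈ -85.500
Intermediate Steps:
o(R, J) = (5 + J)/(1 + R)
H(X) = (6 + X)/(1 + X) (H(X) = (5 + (1 + X))/(1 + X) = (6 + X)/(1 + X))
H(-5)*(189 - 1*(-153)) = ((6 - 5)/(1 - 5))*(189 - 1*(-153)) = (1/(-4))*(189 + 153) = -¼*1*342 = -¼*342 = -171/2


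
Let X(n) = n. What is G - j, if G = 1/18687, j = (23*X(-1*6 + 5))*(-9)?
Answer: -3868208/18687 ≈ -207.00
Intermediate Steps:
j = 207 (j = (23*(-1*6 + 5))*(-9) = (23*(-6 + 5))*(-9) = (23*(-1))*(-9) = -23*(-9) = 207)
G = 1/18687 ≈ 5.3513e-5
G - j = 1/18687 - 1*207 = 1/18687 - 207 = -3868208/18687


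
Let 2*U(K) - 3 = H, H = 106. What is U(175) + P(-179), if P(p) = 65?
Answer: 239/2 ≈ 119.50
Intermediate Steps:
U(K) = 109/2 (U(K) = 3/2 + (½)*106 = 3/2 + 53 = 109/2)
U(175) + P(-179) = 109/2 + 65 = 239/2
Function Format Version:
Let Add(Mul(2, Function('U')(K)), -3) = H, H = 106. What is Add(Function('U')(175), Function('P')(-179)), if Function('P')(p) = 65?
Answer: Rational(239, 2) ≈ 119.50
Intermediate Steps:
Function('U')(K) = Rational(109, 2) (Function('U')(K) = Add(Rational(3, 2), Mul(Rational(1, 2), 106)) = Add(Rational(3, 2), 53) = Rational(109, 2))
Add(Function('U')(175), Function('P')(-179)) = Add(Rational(109, 2), 65) = Rational(239, 2)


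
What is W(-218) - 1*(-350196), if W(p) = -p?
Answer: 350414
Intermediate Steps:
W(-218) - 1*(-350196) = -1*(-218) - 1*(-350196) = 218 + 350196 = 350414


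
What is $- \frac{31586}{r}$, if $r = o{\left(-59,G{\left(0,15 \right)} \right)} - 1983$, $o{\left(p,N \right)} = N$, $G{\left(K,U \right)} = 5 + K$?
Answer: $\frac{15793}{989} \approx 15.969$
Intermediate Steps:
$r = -1978$ ($r = \left(5 + 0\right) - 1983 = 5 - 1983 = -1978$)
$- \frac{31586}{r} = - \frac{31586}{-1978} = \left(-31586\right) \left(- \frac{1}{1978}\right) = \frac{15793}{989}$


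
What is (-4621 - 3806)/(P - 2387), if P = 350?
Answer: 2809/679 ≈ 4.1370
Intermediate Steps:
(-4621 - 3806)/(P - 2387) = (-4621 - 3806)/(350 - 2387) = -8427/(-2037) = -8427*(-1/2037) = 2809/679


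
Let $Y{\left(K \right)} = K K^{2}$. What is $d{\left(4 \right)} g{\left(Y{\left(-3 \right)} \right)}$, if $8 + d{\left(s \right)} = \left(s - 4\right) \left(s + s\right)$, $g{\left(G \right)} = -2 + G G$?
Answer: $-5816$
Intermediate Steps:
$Y{\left(K \right)} = K^{3}$
$g{\left(G \right)} = -2 + G^{2}$
$d{\left(s \right)} = -8 + 2 s \left(-4 + s\right)$ ($d{\left(s \right)} = -8 + \left(s - 4\right) \left(s + s\right) = -8 + \left(-4 + s\right) 2 s = -8 + 2 s \left(-4 + s\right)$)
$d{\left(4 \right)} g{\left(Y{\left(-3 \right)} \right)} = \left(-8 - 32 + 2 \cdot 4^{2}\right) \left(-2 + \left(\left(-3\right)^{3}\right)^{2}\right) = \left(-8 - 32 + 2 \cdot 16\right) \left(-2 + \left(-27\right)^{2}\right) = \left(-8 - 32 + 32\right) \left(-2 + 729\right) = \left(-8\right) 727 = -5816$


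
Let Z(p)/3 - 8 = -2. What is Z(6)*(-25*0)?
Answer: 0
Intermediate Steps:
Z(p) = 18 (Z(p) = 24 + 3*(-2) = 24 - 6 = 18)
Z(6)*(-25*0) = 18*(-25*0) = 18*0 = 0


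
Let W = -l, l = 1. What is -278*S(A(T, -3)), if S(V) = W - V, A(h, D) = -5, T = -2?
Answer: -1112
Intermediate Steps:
W = -1 (W = -1*1 = -1)
S(V) = -1 - V
-278*S(A(T, -3)) = -278*(-1 - 1*(-5)) = -278*(-1 + 5) = -278*4 = -1112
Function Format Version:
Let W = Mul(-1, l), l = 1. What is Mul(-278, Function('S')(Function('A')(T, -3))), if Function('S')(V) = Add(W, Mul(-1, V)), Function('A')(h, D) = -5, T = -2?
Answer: -1112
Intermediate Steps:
W = -1 (W = Mul(-1, 1) = -1)
Function('S')(V) = Add(-1, Mul(-1, V))
Mul(-278, Function('S')(Function('A')(T, -3))) = Mul(-278, Add(-1, Mul(-1, -5))) = Mul(-278, Add(-1, 5)) = Mul(-278, 4) = -1112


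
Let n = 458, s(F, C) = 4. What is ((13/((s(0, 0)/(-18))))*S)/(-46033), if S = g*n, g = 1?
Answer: 2061/3541 ≈ 0.58204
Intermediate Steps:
S = 458 (S = 1*458 = 458)
((13/((s(0, 0)/(-18))))*S)/(-46033) = ((13/((4/(-18))))*458)/(-46033) = ((13/((4*(-1/18))))*458)*(-1/46033) = ((13/(-2/9))*458)*(-1/46033) = ((13*(-9/2))*458)*(-1/46033) = -117/2*458*(-1/46033) = -26793*(-1/46033) = 2061/3541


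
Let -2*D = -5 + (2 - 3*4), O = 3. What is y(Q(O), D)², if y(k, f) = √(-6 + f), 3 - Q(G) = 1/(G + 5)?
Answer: 3/2 ≈ 1.5000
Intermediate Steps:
Q(G) = 3 - 1/(5 + G) (Q(G) = 3 - 1/(G + 5) = 3 - 1/(5 + G))
D = 15/2 (D = -(-5 + (2 - 3*4))/2 = -(-5 + (2 - 12))/2 = -(-5 - 10)/2 = -½*(-15) = 15/2 ≈ 7.5000)
y(Q(O), D)² = (√(-6 + 15/2))² = (√(3/2))² = (√6/2)² = 3/2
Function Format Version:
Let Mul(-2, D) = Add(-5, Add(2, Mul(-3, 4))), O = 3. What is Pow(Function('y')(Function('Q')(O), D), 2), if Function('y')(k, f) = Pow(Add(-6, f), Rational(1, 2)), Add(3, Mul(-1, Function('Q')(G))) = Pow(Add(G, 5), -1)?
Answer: Rational(3, 2) ≈ 1.5000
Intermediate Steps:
Function('Q')(G) = Add(3, Mul(-1, Pow(Add(5, G), -1))) (Function('Q')(G) = Add(3, Mul(-1, Pow(Add(G, 5), -1))) = Add(3, Mul(-1, Pow(Add(5, G), -1))))
D = Rational(15, 2) (D = Mul(Rational(-1, 2), Add(-5, Add(2, Mul(-3, 4)))) = Mul(Rational(-1, 2), Add(-5, Add(2, -12))) = Mul(Rational(-1, 2), Add(-5, -10)) = Mul(Rational(-1, 2), -15) = Rational(15, 2) ≈ 7.5000)
Pow(Function('y')(Function('Q')(O), D), 2) = Pow(Pow(Add(-6, Rational(15, 2)), Rational(1, 2)), 2) = Pow(Pow(Rational(3, 2), Rational(1, 2)), 2) = Pow(Mul(Rational(1, 2), Pow(6, Rational(1, 2))), 2) = Rational(3, 2)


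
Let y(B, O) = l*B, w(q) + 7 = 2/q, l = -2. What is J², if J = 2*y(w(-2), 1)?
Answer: 1024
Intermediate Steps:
w(q) = -7 + 2/q
y(B, O) = -2*B
J = 32 (J = 2*(-2*(-7 + 2/(-2))) = 2*(-2*(-7 + 2*(-½))) = 2*(-2*(-7 - 1)) = 2*(-2*(-8)) = 2*16 = 32)
J² = 32² = 1024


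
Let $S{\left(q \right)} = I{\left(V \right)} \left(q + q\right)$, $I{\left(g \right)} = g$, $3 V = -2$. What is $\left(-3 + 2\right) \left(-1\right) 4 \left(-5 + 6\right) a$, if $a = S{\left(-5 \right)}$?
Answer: $\frac{80}{3} \approx 26.667$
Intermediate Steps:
$V = - \frac{2}{3}$ ($V = \frac{1}{3} \left(-2\right) = - \frac{2}{3} \approx -0.66667$)
$S{\left(q \right)} = - \frac{4 q}{3}$ ($S{\left(q \right)} = - \frac{2 \left(q + q\right)}{3} = - \frac{2 \cdot 2 q}{3} = - \frac{4 q}{3}$)
$a = \frac{20}{3}$ ($a = \left(- \frac{4}{3}\right) \left(-5\right) = \frac{20}{3} \approx 6.6667$)
$\left(-3 + 2\right) \left(-1\right) 4 \left(-5 + 6\right) a = \left(-3 + 2\right) \left(-1\right) 4 \left(-5 + 6\right) \frac{20}{3} = \left(-1\right) \left(-1\right) 4 \cdot 1 \cdot \frac{20}{3} = 1 \cdot 4 \cdot 1 \cdot \frac{20}{3} = 4 \cdot 1 \cdot \frac{20}{3} = 4 \cdot \frac{20}{3} = \frac{80}{3}$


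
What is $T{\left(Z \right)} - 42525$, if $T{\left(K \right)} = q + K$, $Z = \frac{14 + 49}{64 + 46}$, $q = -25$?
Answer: $- \frac{4680437}{110} \approx -42549.0$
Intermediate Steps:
$Z = \frac{63}{110} \approx 0.57273$
$T{\left(K \right)} = -25 + K$
$T{\left(Z \right)} - 42525 = \left(-25 + \frac{63}{110}\right) - 42525 = - \frac{2687}{110} - 42525 = - \frac{4680437}{110}$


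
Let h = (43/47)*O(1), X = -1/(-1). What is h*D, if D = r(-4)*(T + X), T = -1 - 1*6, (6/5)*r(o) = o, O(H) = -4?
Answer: -3440/47 ≈ -73.192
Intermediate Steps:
r(o) = 5*o/6
T = -7 (T = -1 - 6 = -7)
X = 1 (X = -1*(-1) = 1)
h = -172/47 (h = (43/47)*(-4) = -172/47 ≈ -3.6596)
D = 20 (D = ((5/6)*(-4))*(-7 + 1) = -10/3*(-6) = 20)
h*D = -172/47*20 = -3440/47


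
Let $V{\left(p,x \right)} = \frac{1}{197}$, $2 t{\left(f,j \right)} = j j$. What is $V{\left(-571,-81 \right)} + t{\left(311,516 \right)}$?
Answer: $\frac{26226217}{197} \approx 1.3313 \cdot 10^{5}$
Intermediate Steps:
$t{\left(f,j \right)} = \frac{j^{2}}{2}$ ($t{\left(f,j \right)} = \frac{j j}{2} = \frac{j^{2}}{2}$)
$V{\left(p,x \right)} = \frac{1}{197}$
$V{\left(-571,-81 \right)} + t{\left(311,516 \right)} = \frac{1}{197} + \frac{516^{2}}{2} = \frac{1}{197} + \frac{1}{2} \cdot 266256 = \frac{1}{197} + 133128 = \frac{26226217}{197}$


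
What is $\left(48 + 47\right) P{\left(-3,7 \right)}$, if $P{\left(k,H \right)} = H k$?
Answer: $-1995$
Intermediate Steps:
$\left(48 + 47\right) P{\left(-3,7 \right)} = \left(48 + 47\right) 7 \left(-3\right) = 95 \left(-21\right) = -1995$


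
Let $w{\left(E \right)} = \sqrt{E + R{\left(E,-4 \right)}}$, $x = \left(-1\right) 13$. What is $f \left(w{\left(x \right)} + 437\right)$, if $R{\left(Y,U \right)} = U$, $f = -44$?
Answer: $-19228 - 44 i \sqrt{17} \approx -19228.0 - 181.42 i$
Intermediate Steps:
$x = -13$
$w{\left(E \right)} = \sqrt{-4 + E}$ ($w{\left(E \right)} = \sqrt{E - 4} = \sqrt{-4 + E}$)
$f \left(w{\left(x \right)} + 437\right) = - 44 \left(\sqrt{-4 - 13} + 437\right) = - 44 \left(\sqrt{-17} + 437\right) = - 44 \left(i \sqrt{17} + 437\right) = - 44 \left(437 + i \sqrt{17}\right) = -19228 - 44 i \sqrt{17}$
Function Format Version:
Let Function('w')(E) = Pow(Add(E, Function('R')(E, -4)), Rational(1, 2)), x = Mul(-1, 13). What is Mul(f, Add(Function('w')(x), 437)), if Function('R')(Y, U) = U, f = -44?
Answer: Add(-19228, Mul(-44, I, Pow(17, Rational(1, 2)))) ≈ Add(-19228., Mul(-181.42, I))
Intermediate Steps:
x = -13
Function('w')(E) = Pow(Add(-4, E), Rational(1, 2)) (Function('w')(E) = Pow(Add(E, -4), Rational(1, 2)) = Pow(Add(-4, E), Rational(1, 2)))
Mul(f, Add(Function('w')(x), 437)) = Mul(-44, Add(Pow(Add(-4, -13), Rational(1, 2)), 437)) = Mul(-44, Add(Pow(-17, Rational(1, 2)), 437)) = Mul(-44, Add(Mul(I, Pow(17, Rational(1, 2))), 437)) = Mul(-44, Add(437, Mul(I, Pow(17, Rational(1, 2))))) = Add(-19228, Mul(-44, I, Pow(17, Rational(1, 2))))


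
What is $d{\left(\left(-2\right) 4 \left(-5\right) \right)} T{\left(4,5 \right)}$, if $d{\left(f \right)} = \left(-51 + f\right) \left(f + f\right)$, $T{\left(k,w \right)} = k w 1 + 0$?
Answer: $-17600$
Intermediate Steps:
$T{\left(k,w \right)} = k w$ ($T{\left(k,w \right)} = k w + 0 = k w$)
$d{\left(f \right)} = 2 f \left(-51 + f\right)$ ($d{\left(f \right)} = \left(-51 + f\right) 2 f = 2 f \left(-51 + f\right)$)
$d{\left(\left(-2\right) 4 \left(-5\right) \right)} T{\left(4,5 \right)} = 2 \left(-2\right) 4 \left(-5\right) \left(-51 + \left(-2\right) 4 \left(-5\right)\right) 4 \cdot 5 = 2 \left(\left(-8\right) \left(-5\right)\right) \left(-51 - -40\right) 20 = 2 \cdot 40 \left(-51 + 40\right) 20 = 2 \cdot 40 \left(-11\right) 20 = \left(-880\right) 20 = -17600$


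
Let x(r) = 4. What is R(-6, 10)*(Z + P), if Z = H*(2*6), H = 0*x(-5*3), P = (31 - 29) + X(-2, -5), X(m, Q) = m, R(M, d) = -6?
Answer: 0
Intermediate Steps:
P = 0 (P = (31 - 29) - 2 = 2 - 2 = 0)
H = 0 (H = 0*4 = 0)
Z = 0 (Z = 0*(2*6) = 0*12 = 0)
R(-6, 10)*(Z + P) = -6*(0 + 0) = -6*0 = 0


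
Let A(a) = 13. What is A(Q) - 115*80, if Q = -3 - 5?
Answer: -9187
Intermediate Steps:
Q = -8
A(Q) - 115*80 = 13 - 115*80 = 13 - 9200 = -9187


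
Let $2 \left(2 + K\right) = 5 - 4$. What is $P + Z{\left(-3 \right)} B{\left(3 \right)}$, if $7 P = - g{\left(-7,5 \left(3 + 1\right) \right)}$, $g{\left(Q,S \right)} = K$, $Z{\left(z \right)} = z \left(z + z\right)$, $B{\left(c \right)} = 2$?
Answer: $\frac{507}{14} \approx 36.214$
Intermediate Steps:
$K = - \frac{3}{2}$ ($K = -2 + \frac{5 - 4}{2} = -2 + \frac{1}{2} \cdot 1 = -2 + \frac{1}{2} = - \frac{3}{2} \approx -1.5$)
$Z{\left(z \right)} = 2 z^{2}$ ($Z{\left(z \right)} = z 2 z = 2 z^{2}$)
$g{\left(Q,S \right)} = - \frac{3}{2}$
$P = \frac{3}{14}$ ($P = \frac{\left(-1\right) \left(- \frac{3}{2}\right)}{7} = \frac{1}{7} \cdot \frac{3}{2} = \frac{3}{14} \approx 0.21429$)
$P + Z{\left(-3 \right)} B{\left(3 \right)} = \frac{3}{14} + 2 \left(-3\right)^{2} \cdot 2 = \frac{3}{14} + 2 \cdot 9 \cdot 2 = \frac{3}{14} + 18 \cdot 2 = \frac{3}{14} + 36 = \frac{507}{14}$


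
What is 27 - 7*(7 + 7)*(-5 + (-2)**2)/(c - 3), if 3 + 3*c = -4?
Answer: 69/8 ≈ 8.6250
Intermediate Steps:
c = -7/3 (c = -1 + (1/3)*(-4) = -1 - 4/3 = -7/3 ≈ -2.3333)
27 - 7*(7 + 7)*(-5 + (-2)**2)/(c - 3) = 27 - 7*(7 + 7)*(-5 + (-2)**2)/(-7/3 - 3) = 27 - 98*(-5 + 4)/(-16/3) = 27 - 98*(-1*(-3/16)) = 27 - 98*3/16 = 27 - 7*21/8 = 27 - 147/8 = 69/8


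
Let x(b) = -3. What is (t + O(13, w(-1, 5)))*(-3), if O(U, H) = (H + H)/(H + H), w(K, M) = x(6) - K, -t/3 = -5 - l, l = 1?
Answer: -57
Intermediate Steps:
t = 18 (t = -3*(-5 - 1*1) = -3*(-5 - 1) = -3*(-6) = 18)
w(K, M) = -3 - K
O(U, H) = 1 (O(U, H) = (2*H)/((2*H)) = (2*H)*(1/(2*H)) = 1)
(t + O(13, w(-1, 5)))*(-3) = (18 + 1)*(-3) = 19*(-3) = -57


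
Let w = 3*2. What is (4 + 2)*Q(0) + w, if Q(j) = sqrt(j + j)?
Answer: 6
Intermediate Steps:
Q(j) = sqrt(2)*sqrt(j) (Q(j) = sqrt(2*j) = sqrt(2)*sqrt(j))
w = 6
(4 + 2)*Q(0) + w = (4 + 2)*(sqrt(2)*sqrt(0)) + 6 = 6*(sqrt(2)*0) + 6 = 6*0 + 6 = 0 + 6 = 6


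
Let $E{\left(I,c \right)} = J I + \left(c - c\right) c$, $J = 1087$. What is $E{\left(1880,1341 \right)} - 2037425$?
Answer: $6135$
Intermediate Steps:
$E{\left(I,c \right)} = 1087 I$ ($E{\left(I,c \right)} = 1087 I + \left(c - c\right) c = 1087 I + 0 c = 1087 I + 0 = 1087 I$)
$E{\left(1880,1341 \right)} - 2037425 = 1087 \cdot 1880 - 2037425 = 2043560 - 2037425 = 6135$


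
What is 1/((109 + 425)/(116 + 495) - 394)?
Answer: -611/240200 ≈ -0.0025437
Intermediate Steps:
1/((109 + 425)/(116 + 495) - 394) = 1/(534/611 - 394) = 1/(-240200/611) = -611/240200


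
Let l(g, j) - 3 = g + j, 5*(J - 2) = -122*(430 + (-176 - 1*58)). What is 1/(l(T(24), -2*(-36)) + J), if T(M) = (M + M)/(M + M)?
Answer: -5/23522 ≈ -0.00021257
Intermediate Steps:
T(M) = 1 (T(M) = (2*M)/((2*M)) = (2*M)*(1/(2*M)) = 1)
J = -23902/5 (J = 2 + (-122*(430 + (-176 - 1*58)))/5 = 2 + (-122*(430 + (-176 - 58)))/5 = 2 + (-122*(430 - 234))/5 = 2 + (-122*196)/5 = 2 + (1/5)*(-23912) = 2 - 23912/5 = -23902/5 ≈ -4780.4)
l(g, j) = 3 + g + j (l(g, j) = 3 + (g + j) = 3 + g + j)
1/(l(T(24), -2*(-36)) + J) = 1/((3 + 1 - 2*(-36)) - 23902/5) = 1/((3 + 1 + 72) - 23902/5) = 1/(76 - 23902/5) = 1/(-23522/5) = -5/23522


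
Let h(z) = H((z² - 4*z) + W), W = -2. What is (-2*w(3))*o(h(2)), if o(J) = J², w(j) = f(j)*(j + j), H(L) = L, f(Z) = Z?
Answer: -1296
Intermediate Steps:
w(j) = 2*j² (w(j) = j*(j + j) = j*(2*j) = 2*j²)
h(z) = -2 + z² - 4*z (h(z) = (z² - 4*z) - 2 = -2 + z² - 4*z)
(-2*w(3))*o(h(2)) = (-4*3²)*(-2 + 2² - 4*2)² = (-4*9)*(-2 + 4 - 8)² = -2*18*(-6)² = -36*36 = -1296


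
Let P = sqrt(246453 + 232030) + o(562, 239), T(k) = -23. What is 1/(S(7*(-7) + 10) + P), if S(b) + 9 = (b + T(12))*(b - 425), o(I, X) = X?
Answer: 28998/840405521 - sqrt(478483)/840405521 ≈ 3.3682e-5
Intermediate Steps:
S(b) = -9 + (-425 + b)*(-23 + b) (S(b) = -9 + (b - 23)*(b - 425) = -9 + (-23 + b)*(-425 + b) = -9 + (-425 + b)*(-23 + b))
P = 239 + sqrt(478483) (P = sqrt(246453 + 232030) + 239 = sqrt(478483) + 239 = 239 + sqrt(478483) ≈ 930.72)
1/(S(7*(-7) + 10) + P) = 1/((9766 + (7*(-7) + 10)**2 - 448*(7*(-7) + 10)) + (239 + sqrt(478483))) = 1/((9766 + (-49 + 10)**2 - 448*(-49 + 10)) + (239 + sqrt(478483))) = 1/((9766 + (-39)**2 - 448*(-39)) + (239 + sqrt(478483))) = 1/((9766 + 1521 + 17472) + (239 + sqrt(478483))) = 1/(28759 + (239 + sqrt(478483))) = 1/(28998 + sqrt(478483))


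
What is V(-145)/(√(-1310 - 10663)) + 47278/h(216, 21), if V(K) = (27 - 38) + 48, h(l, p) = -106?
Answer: -23639/53 - 37*I*√11973/11973 ≈ -446.02 - 0.33814*I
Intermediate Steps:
V(K) = 37 (V(K) = -11 + 48 = 37)
V(-145)/(√(-1310 - 10663)) + 47278/h(216, 21) = 37/(√(-1310 - 10663)) + 47278/(-106) = 37/(√(-11973)) + 47278*(-1/106) = 37/((I*√11973)) - 23639/53 = 37*(-I*√11973/11973) - 23639/53 = -37*I*√11973/11973 - 23639/53 = -23639/53 - 37*I*√11973/11973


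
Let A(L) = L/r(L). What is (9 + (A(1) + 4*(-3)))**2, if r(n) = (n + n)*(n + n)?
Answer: 121/16 ≈ 7.5625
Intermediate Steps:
r(n) = 4*n**2 (r(n) = (2*n)*(2*n) = 4*n**2)
A(L) = 1/(4*L) (A(L) = L/((4*L**2)) = L*(1/(4*L**2)) = 1/(4*L))
(9 + (A(1) + 4*(-3)))**2 = (9 + ((1/4)/1 + 4*(-3)))**2 = (9 + ((1/4)*1 - 12))**2 = (9 + (1/4 - 12))**2 = (9 - 47/4)**2 = (-11/4)**2 = 121/16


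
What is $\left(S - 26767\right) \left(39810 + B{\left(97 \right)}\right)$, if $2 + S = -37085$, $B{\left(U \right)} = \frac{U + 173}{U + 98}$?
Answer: $- \frac{33047509992}{13} \approx -2.5421 \cdot 10^{9}$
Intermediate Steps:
$B{\left(U \right)} = \frac{173 + U}{98 + U}$
$S = -37087$ ($S = -2 - 37085 = -37087$)
$\left(S - 26767\right) \left(39810 + B{\left(97 \right)}\right) = \left(-37087 - 26767\right) \left(39810 + \frac{173 + 97}{98 + 97}\right) = - 63854 \left(39810 + \frac{1}{195} \cdot 270\right) = - 63854 \left(39810 + \frac{18}{13}\right) = \left(-63854\right) \frac{517548}{13} = - \frac{33047509992}{13}$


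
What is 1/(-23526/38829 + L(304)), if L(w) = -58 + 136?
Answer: 12943/1001712 ≈ 0.012921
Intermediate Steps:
L(w) = 78
1/(-23526/38829 + L(304)) = 1/(-23526/38829 + 78) = 1/(-23526*1/38829 + 78) = 1/(-7842/12943 + 78) = 1/(1001712/12943) = 12943/1001712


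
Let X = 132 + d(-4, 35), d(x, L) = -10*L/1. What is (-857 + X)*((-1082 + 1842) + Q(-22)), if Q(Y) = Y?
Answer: -793350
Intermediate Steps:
d(x, L) = -10*L
X = -218 (X = 132 - 10*35 = 132 - 350 = -218)
(-857 + X)*((-1082 + 1842) + Q(-22)) = (-857 - 218)*((-1082 + 1842) - 22) = -1075*(760 - 22) = -1075*738 = -793350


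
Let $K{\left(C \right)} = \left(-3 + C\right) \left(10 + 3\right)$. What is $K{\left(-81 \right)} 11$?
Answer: $-12012$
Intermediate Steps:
$K{\left(C \right)} = -39 + 13 C$ ($K{\left(C \right)} = \left(-3 + C\right) 13 = -39 + 13 C$)
$K{\left(-81 \right)} 11 = \left(-39 + 13 \left(-81\right)\right) 11 = \left(-39 - 1053\right) 11 = \left(-1092\right) 11 = -12012$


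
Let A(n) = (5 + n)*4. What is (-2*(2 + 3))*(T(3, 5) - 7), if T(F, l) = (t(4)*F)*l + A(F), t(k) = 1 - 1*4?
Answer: 200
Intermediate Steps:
t(k) = -3 (t(k) = 1 - 4 = -3)
A(n) = 20 + 4*n
T(F, l) = 20 + 4*F - 3*F*l (T(F, l) = (-3*F)*l + (20 + 4*F) = -3*F*l + (20 + 4*F) = 20 + 4*F - 3*F*l)
(-2*(2 + 3))*(T(3, 5) - 7) = (-2*(2 + 3))*((20 + 4*3 - 3*3*5) - 7) = (-2*5)*((20 + 12 - 45) - 7) = -10*(-13 - 7) = -10*(-20) = 200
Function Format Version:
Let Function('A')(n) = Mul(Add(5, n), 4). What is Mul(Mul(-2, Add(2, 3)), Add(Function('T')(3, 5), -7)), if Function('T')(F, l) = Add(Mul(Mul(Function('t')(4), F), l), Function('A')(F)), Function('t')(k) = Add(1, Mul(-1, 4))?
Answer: 200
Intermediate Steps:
Function('t')(k) = -3 (Function('t')(k) = Add(1, -4) = -3)
Function('A')(n) = Add(20, Mul(4, n))
Function('T')(F, l) = Add(20, Mul(4, F), Mul(-3, F, l)) (Function('T')(F, l) = Add(Mul(Mul(-3, F), l), Add(20, Mul(4, F))) = Add(Mul(-3, F, l), Add(20, Mul(4, F))) = Add(20, Mul(4, F), Mul(-3, F, l)))
Mul(Mul(-2, Add(2, 3)), Add(Function('T')(3, 5), -7)) = Mul(Mul(-2, Add(2, 3)), Add(Add(20, Mul(4, 3), Mul(-3, 3, 5)), -7)) = Mul(Mul(-2, 5), Add(Add(20, 12, -45), -7)) = Mul(-10, Add(-13, -7)) = Mul(-10, -20) = 200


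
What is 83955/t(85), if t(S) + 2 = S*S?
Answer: 83955/7223 ≈ 11.623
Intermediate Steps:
t(S) = -2 + S² (t(S) = -2 + S*S = -2 + S²)
83955/t(85) = 83955/(-2 + 85²) = 83955/(-2 + 7225) = 83955/7223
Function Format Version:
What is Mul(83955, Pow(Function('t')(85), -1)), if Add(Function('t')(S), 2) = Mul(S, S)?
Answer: Rational(83955, 7223) ≈ 11.623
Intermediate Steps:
Function('t')(S) = Add(-2, Pow(S, 2)) (Function('t')(S) = Add(-2, Mul(S, S)) = Add(-2, Pow(S, 2)))
Mul(83955, Pow(Function('t')(85), -1)) = Mul(83955, Pow(Add(-2, Pow(85, 2)), -1)) = Mul(83955, Pow(Add(-2, 7225), -1)) = Mul(83955, Pow(7223, -1)) = Mul(83955, Rational(1, 7223)) = Rational(83955, 7223)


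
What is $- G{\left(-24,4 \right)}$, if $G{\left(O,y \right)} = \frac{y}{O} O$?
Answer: $-4$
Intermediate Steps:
$G{\left(O,y \right)} = y$
$- G{\left(-24,4 \right)} = \left(-1\right) 4 = -4$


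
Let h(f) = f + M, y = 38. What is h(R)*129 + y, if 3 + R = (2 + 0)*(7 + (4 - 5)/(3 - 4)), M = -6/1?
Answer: 941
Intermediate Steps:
M = -6 (M = -6*1 = -6)
R = 13 (R = -3 + (2 + 0)*(7 + (4 - 5)/(3 - 4)) = -3 + 2*(7 - 1/(-1)) = -3 + 2*(7 - 1*(-1)) = -3 + 2*(7 + 1) = -3 + 2*8 = -3 + 16 = 13)
h(f) = -6 + f (h(f) = f - 6 = -6 + f)
h(R)*129 + y = (-6 + 13)*129 + 38 = 7*129 + 38 = 903 + 38 = 941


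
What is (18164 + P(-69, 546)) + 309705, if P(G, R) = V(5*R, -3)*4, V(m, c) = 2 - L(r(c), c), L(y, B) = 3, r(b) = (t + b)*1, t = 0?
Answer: 327865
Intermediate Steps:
r(b) = b (r(b) = (0 + b)*1 = b*1 = b)
V(m, c) = -1 (V(m, c) = 2 - 1*3 = 2 - 3 = -1)
P(G, R) = -4 (P(G, R) = -1*4 = -4)
(18164 + P(-69, 546)) + 309705 = (18164 - 4) + 309705 = 18160 + 309705 = 327865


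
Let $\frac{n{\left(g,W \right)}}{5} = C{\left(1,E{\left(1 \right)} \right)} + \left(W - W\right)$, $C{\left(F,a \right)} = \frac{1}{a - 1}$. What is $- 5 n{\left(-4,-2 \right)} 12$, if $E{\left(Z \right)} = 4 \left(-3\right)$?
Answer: $\frac{300}{13} \approx 23.077$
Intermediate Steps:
$E{\left(Z \right)} = -12$
$C{\left(F,a \right)} = \frac{1}{-1 + a}$
$n{\left(g,W \right)} = - \frac{5}{13}$ ($n{\left(g,W \right)} = 5 \left(\frac{1}{-1 - 12} + \left(W - W\right)\right) = 5 \left(\frac{1}{-13} + 0\right) = 5 \left(- \frac{1}{13} + 0\right) = 5 \left(- \frac{1}{13}\right) = - \frac{5}{13}$)
$- 5 n{\left(-4,-2 \right)} 12 = \left(-5\right) \left(- \frac{5}{13}\right) 12 = \frac{25}{13} \cdot 12 = \frac{300}{13}$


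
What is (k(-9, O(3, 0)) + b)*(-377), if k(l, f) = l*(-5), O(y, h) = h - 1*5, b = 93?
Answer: -52026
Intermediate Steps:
O(y, h) = -5 + h (O(y, h) = h - 5 = -5 + h)
k(l, f) = -5*l
(k(-9, O(3, 0)) + b)*(-377) = (-5*(-9) + 93)*(-377) = (45 + 93)*(-377) = 138*(-377) = -52026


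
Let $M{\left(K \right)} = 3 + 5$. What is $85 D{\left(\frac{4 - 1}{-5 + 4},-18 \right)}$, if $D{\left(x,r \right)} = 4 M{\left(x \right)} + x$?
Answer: $2465$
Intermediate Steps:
$M{\left(K \right)} = 8$
$D{\left(x,r \right)} = 32 + x$ ($D{\left(x,r \right)} = 4 \cdot 8 + x = 32 + x$)
$85 D{\left(\frac{4 - 1}{-5 + 4},-18 \right)} = 85 \left(32 + \frac{4 - 1}{-5 + 4}\right) = 85 \left(32 + \frac{3}{-1}\right) = 85 \left(32 + 3 \left(-1\right)\right) = 85 \left(32 - 3\right) = 85 \cdot 29 = 2465$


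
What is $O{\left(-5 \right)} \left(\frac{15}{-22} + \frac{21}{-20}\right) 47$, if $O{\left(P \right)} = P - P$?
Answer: $0$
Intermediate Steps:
$O{\left(P \right)} = 0$
$O{\left(-5 \right)} \left(\frac{15}{-22} + \frac{21}{-20}\right) 47 = 0 \left(\frac{15}{-22} + \frac{21}{-20}\right) 47 = 0 \left(15 \left(- \frac{1}{22}\right) + 21 \left(- \frac{1}{20}\right)\right) 47 = 0 \left(- \frac{15}{22} - \frac{21}{20}\right) 47 = 0 \left(- \frac{381}{220}\right) 47 = 0 \cdot 47 = 0$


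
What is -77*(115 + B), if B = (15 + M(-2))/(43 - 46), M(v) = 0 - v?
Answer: -25256/3 ≈ -8418.7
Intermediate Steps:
M(v) = -v
B = -17/3 (B = (15 - 1*(-2))/(43 - 46) = (15 + 2)/(-3) = 17*(-1/3) = -17/3 ≈ -5.6667)
-77*(115 + B) = -77*(115 - 17/3) = -77*328/3 = -25256/3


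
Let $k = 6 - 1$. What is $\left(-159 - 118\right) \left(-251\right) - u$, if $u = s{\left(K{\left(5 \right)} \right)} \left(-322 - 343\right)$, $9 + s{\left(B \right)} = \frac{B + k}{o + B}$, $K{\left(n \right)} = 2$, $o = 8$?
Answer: $\frac{128015}{2} \approx 64008.0$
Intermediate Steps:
$k = 5$ ($k = 6 - 1 = 5$)
$s{\left(B \right)} = -9 + \frac{5 + B}{8 + B}$ ($s{\left(B \right)} = -9 + \frac{B + 5}{8 + B} = -9 + \frac{5 + B}{8 + B}$)
$u = \frac{11039}{2}$ ($u = \frac{-67 - 16}{8 + 2} \left(-322 - 343\right) = \frac{-67 - 16}{10} \left(-665\right) = \frac{1}{10} \left(-83\right) \left(-665\right) = \left(- \frac{83}{10}\right) \left(-665\right) = \frac{11039}{2} \approx 5519.5$)
$\left(-159 - 118\right) \left(-251\right) - u = \left(-159 - 118\right) \left(-251\right) - \frac{11039}{2} = \left(-277\right) \left(-251\right) - \frac{11039}{2} = 69527 - \frac{11039}{2} = \frac{128015}{2}$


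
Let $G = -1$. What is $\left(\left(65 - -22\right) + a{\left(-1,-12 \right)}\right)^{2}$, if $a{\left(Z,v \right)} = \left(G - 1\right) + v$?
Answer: $5329$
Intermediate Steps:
$a{\left(Z,v \right)} = -2 + v$ ($a{\left(Z,v \right)} = \left(-1 - 1\right) + v = -2 + v$)
$\left(\left(65 - -22\right) + a{\left(-1,-12 \right)}\right)^{2} = \left(\left(65 - -22\right) - 14\right)^{2} = \left(\left(65 + 22\right) - 14\right)^{2} = \left(87 - 14\right)^{2} = 73^{2} = 5329$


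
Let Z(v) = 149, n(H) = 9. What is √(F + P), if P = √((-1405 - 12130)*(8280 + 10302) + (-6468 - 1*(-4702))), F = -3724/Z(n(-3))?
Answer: 2*√(-138719 + 22201*I*√15719321)/149 ≈ 88.978 + 89.118*I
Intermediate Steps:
F = -3724/149 ≈ -24.993
P = 4*I*√15719321 (P = √(-13535*18582 + (-6468 + 4702)) = √(-251507370 - 1766) = √(-251509136) = 4*I*√15719321 ≈ 15859.0*I)
√(F + P) = √(-3724/149 + 4*I*√15719321)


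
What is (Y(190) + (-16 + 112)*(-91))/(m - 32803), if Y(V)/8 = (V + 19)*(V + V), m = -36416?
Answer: -626624/69219 ≈ -9.0528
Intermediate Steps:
Y(V) = 16*V*(19 + V) (Y(V) = 8*((V + 19)*(V + V)) = 8*((19 + V)*(2*V)) = 8*(2*V*(19 + V)) = 16*V*(19 + V))
(Y(190) + (-16 + 112)*(-91))/(m - 32803) = (16*190*(19 + 190) + (-16 + 112)*(-91))/(-36416 - 32803) = (16*190*209 + 96*(-91))/(-69219) = (635360 - 8736)*(-1/69219) = 626624*(-1/69219) = -626624/69219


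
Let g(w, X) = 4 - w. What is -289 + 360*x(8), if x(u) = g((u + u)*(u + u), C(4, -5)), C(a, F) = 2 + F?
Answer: -91009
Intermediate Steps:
x(u) = 4 - 4*u² (x(u) = 4 - (u + u)*(u + u) = 4 - 2*u*2*u = 4 - 4*u²)
-289 + 360*x(8) = -289 + 360*(4 - 4*8²) = -289 + 360*(4 - 4*64) = -289 + 360*(4 - 256) = -289 + 360*(-252) = -289 - 90720 = -91009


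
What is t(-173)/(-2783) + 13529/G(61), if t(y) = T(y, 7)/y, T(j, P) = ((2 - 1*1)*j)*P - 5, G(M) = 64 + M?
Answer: 6513506811/60182375 ≈ 108.23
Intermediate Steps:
T(j, P) = -5 + P*j (T(j, P) = ((2 - 1)*j)*P - 5 = (1*j)*P - 5 = j*P - 5 = P*j - 5 = -5 + P*j)
t(y) = (-5 + 7*y)/y
t(-173)/(-2783) + 13529/G(61) = (7 - 5/(-173))/(-2783) + 13529/(64 + 61) = (7 - 5*(-1/173))*(-1/2783) + 13529/125 = (7 + 5/173)*(-1/2783) + 13529*(1/125) = (1216/173)*(-1/2783) + 13529/125 = -1216/481459 + 13529/125 = 6513506811/60182375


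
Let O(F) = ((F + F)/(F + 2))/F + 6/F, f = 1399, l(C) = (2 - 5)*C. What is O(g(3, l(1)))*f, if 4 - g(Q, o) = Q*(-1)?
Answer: 95132/63 ≈ 1510.0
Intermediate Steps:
l(C) = -3*C
g(Q, o) = 4 + Q (g(Q, o) = 4 - Q*(-1) = 4 - (-1)*Q = 4 + Q)
O(F) = 2/(2 + F) + 6/F (O(F) = ((2*F)/(2 + F))/F + 6/F = (2*F/(2 + F))/F + 6/F = 2/(2 + F) + 6/F)
O(g(3, l(1)))*f = (4*(3 + 2*(4 + 3))/((4 + 3)*(2 + (4 + 3))))*1399 = (4*(3 + 2*7)/(7*(2 + 7)))*1399 = (4*(⅐)*(3 + 14)/9)*1399 = (4*(⅐)*(⅑)*17)*1399 = (68/63)*1399 = 95132/63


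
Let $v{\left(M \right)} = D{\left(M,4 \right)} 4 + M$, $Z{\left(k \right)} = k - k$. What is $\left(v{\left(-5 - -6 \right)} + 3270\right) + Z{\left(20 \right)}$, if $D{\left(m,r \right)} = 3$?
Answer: $3283$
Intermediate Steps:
$Z{\left(k \right)} = 0$
$v{\left(M \right)} = 12 + M$ ($v{\left(M \right)} = 3 \cdot 4 + M = 12 + M$)
$\left(v{\left(-5 - -6 \right)} + 3270\right) + Z{\left(20 \right)} = \left(\left(12 - -1\right) + 3270\right) + 0 = \left(\left(12 + \left(-5 + 6\right)\right) + 3270\right) + 0 = \left(\left(12 + 1\right) + 3270\right) + 0 = \left(13 + 3270\right) + 0 = 3283 + 0 = 3283$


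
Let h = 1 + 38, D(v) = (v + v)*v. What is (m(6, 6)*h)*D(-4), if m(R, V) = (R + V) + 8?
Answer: 24960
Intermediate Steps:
m(R, V) = 8 + R + V
D(v) = 2*v² (D(v) = (2*v)*v = 2*v²)
h = 39
(m(6, 6)*h)*D(-4) = ((8 + 6 + 6)*39)*(2*(-4)²) = (20*39)*(2*16) = 780*32 = 24960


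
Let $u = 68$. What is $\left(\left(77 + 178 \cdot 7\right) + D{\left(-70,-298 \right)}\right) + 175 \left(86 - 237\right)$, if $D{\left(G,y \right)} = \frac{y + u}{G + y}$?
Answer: $- \frac{200811}{8} \approx -25101.0$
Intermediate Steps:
$D{\left(G,y \right)} = \frac{68 + y}{G + y}$ ($D{\left(G,y \right)} = \frac{y + 68}{G + y} = \frac{68 + y}{G + y}$)
$\left(\left(77 + 178 \cdot 7\right) + D{\left(-70,-298 \right)}\right) + 175 \left(86 - 237\right) = \left(\left(77 + 178 \cdot 7\right) + \frac{68 - 298}{-70 - 298}\right) + 175 \left(86 - 237\right) = \left(\left(77 + 1246\right) + \frac{1}{-368} \left(-230\right)\right) + 175 \left(-151\right) = \left(1323 - - \frac{5}{8}\right) - 26425 = \left(1323 + \frac{5}{8}\right) - 26425 = \frac{10589}{8} - 26425 = - \frac{200811}{8}$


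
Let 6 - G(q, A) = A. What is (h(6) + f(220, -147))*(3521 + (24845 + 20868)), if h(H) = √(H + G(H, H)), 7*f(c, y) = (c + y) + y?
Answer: -3643316/7 + 49234*√6 ≈ -3.9988e+5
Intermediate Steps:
G(q, A) = 6 - A
f(c, y) = c/7 + 2*y/7 (f(c, y) = ((c + y) + y)/7 = (c + 2*y)/7 = c/7 + 2*y/7)
h(H) = √6 (h(H) = √(H + (6 - H)) = √6)
(h(6) + f(220, -147))*(3521 + (24845 + 20868)) = (√6 + ((⅐)*220 + (2/7)*(-147)))*(3521 + (24845 + 20868)) = (√6 + (220/7 - 42))*(3521 + 45713) = (√6 - 74/7)*49234 = (-74/7 + √6)*49234 = -3643316/7 + 49234*√6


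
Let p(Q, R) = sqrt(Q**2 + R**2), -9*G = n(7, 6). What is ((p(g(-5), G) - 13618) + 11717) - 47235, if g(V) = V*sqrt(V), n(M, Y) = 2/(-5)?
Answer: -49136 + I*sqrt(253121)/45 ≈ -49136.0 + 11.18*I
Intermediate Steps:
n(M, Y) = -2/5 (n(M, Y) = 2*(-1/5) = -2/5)
G = 2/45 (G = -1/9*(-2/5) = 2/45 ≈ 0.044444)
g(V) = V**(3/2)
((p(g(-5), G) - 13618) + 11717) - 47235 = ((sqrt(((-5)**(3/2))**2 + (2/45)**2) - 13618) + 11717) - 47235 = ((sqrt((-5*I*sqrt(5))**2 + 4/2025) - 13618) + 11717) - 47235 = ((sqrt(-125 + 4/2025) - 13618) + 11717) - 47235 = ((sqrt(-253121/2025) - 13618) + 11717) - 47235 = ((I*sqrt(253121)/45 - 13618) + 11717) - 47235 = ((-13618 + I*sqrt(253121)/45) + 11717) - 47235 = (-1901 + I*sqrt(253121)/45) - 47235 = -49136 + I*sqrt(253121)/45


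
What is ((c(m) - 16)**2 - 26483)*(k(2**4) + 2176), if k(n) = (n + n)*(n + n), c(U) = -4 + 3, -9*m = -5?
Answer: -83820800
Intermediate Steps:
m = 5/9 (m = -1/9*(-5) = 5/9 ≈ 0.55556)
c(U) = -1
k(n) = 4*n**2 (k(n) = (2*n)*(2*n) = 4*n**2)
((c(m) - 16)**2 - 26483)*(k(2**4) + 2176) = ((-1 - 16)**2 - 26483)*(4*(2**4)**2 + 2176) = ((-17)**2 - 26483)*(4*16**2 + 2176) = (289 - 26483)*(4*256 + 2176) = -26194*(1024 + 2176) = -26194*3200 = -83820800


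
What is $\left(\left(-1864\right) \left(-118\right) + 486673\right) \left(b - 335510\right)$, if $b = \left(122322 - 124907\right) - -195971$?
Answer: $-100428371500$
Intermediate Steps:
$b = 193386$ ($b = \left(122322 - 124907\right) + 195971 = -2585 + 195971 = 193386$)
$\left(\left(-1864\right) \left(-118\right) + 486673\right) \left(b - 335510\right) = \left(\left(-1864\right) \left(-118\right) + 486673\right) \left(193386 - 335510\right) = \left(219952 + 486673\right) \left(-142124\right) = 706625 \left(-142124\right) = -100428371500$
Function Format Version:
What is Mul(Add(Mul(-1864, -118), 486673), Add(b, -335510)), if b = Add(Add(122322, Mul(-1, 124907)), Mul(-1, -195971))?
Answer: -100428371500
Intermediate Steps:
b = 193386 (b = Add(Add(122322, -124907), 195971) = Add(-2585, 195971) = 193386)
Mul(Add(Mul(-1864, -118), 486673), Add(b, -335510)) = Mul(Add(Mul(-1864, -118), 486673), Add(193386, -335510)) = Mul(Add(219952, 486673), -142124) = Mul(706625, -142124) = -100428371500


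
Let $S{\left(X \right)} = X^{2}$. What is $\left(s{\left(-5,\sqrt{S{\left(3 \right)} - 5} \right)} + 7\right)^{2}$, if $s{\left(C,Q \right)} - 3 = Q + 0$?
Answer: $144$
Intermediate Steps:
$s{\left(C,Q \right)} = 3 + Q$ ($s{\left(C,Q \right)} = 3 + \left(Q + 0\right) = 3 + Q$)
$\left(s{\left(-5,\sqrt{S{\left(3 \right)} - 5} \right)} + 7\right)^{2} = \left(\left(3 + \sqrt{3^{2} - 5}\right) + 7\right)^{2} = \left(\left(3 + \sqrt{9 - 5}\right) + 7\right)^{2} = \left(\left(3 + \sqrt{4}\right) + 7\right)^{2} = \left(\left(3 + 2\right) + 7\right)^{2} = \left(5 + 7\right)^{2} = 12^{2} = 144$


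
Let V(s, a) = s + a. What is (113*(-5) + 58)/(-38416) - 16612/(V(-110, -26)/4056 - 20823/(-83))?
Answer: -13424668271001/202756766800 ≈ -66.211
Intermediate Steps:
V(s, a) = a + s
(113*(-5) + 58)/(-38416) - 16612/(V(-110, -26)/4056 - 20823/(-83)) = (113*(-5) + 58)/(-38416) - 16612/((-26 - 110)/4056 - 20823/(-83)) = (-565 + 58)*(-1/38416) - 16612/(-136*1/4056 - 20823*(-1/83)) = -507*(-1/38416) - 16612/(-17/507 + 20823/83) = 507/38416 - 16612/10555850/42081 = 507/38416 - 16612*42081/10555850 = 507/38416 - 349524786/5277925 = -13424668271001/202756766800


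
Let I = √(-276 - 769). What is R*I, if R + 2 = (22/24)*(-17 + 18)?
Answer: -13*I*√1045/12 ≈ -35.02*I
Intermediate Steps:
I = I*√1045 (I = √(-1045) = I*√1045 ≈ 32.326*I)
R = -13/12 (R = -2 + (22/24)*(-17 + 18) = -2 + (22*(1/24))*1 = -2 + (11/12)*1 = -2 + 11/12 = -13/12 ≈ -1.0833)
R*I = -13*I*√1045/12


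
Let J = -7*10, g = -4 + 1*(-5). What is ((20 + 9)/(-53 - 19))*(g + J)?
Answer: 2291/72 ≈ 31.819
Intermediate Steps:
g = -9 (g = -4 - 5 = -9)
J = -70
((20 + 9)/(-53 - 19))*(g + J) = ((20 + 9)/(-53 - 19))*(-9 - 70) = (29/(-72))*(-79) = (29*(-1/72))*(-79) = -29/72*(-79) = 2291/72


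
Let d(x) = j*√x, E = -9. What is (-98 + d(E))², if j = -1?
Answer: 9595 + 588*I ≈ 9595.0 + 588.0*I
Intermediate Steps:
d(x) = -√x
(-98 + d(E))² = (-98 - √(-9))² = (-98 - 3*I)²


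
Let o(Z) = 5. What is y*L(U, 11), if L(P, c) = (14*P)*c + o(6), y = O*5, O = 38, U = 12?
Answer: 352070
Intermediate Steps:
y = 190 (y = 38*5 = 190)
L(P, c) = 5 + 14*P*c (L(P, c) = (14*P)*c + 5 = 14*P*c + 5 = 5 + 14*P*c)
y*L(U, 11) = 190*(5 + 14*12*11) = 190*(5 + 1848) = 190*1853 = 352070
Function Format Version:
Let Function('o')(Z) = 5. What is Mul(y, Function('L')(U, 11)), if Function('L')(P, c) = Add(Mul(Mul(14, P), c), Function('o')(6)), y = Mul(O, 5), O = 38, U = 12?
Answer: 352070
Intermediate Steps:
y = 190 (y = Mul(38, 5) = 190)
Function('L')(P, c) = Add(5, Mul(14, P, c)) (Function('L')(P, c) = Add(Mul(Mul(14, P), c), 5) = Add(Mul(14, P, c), 5) = Add(5, Mul(14, P, c)))
Mul(y, Function('L')(U, 11)) = Mul(190, Add(5, Mul(14, 12, 11))) = Mul(190, Add(5, 1848)) = Mul(190, 1853) = 352070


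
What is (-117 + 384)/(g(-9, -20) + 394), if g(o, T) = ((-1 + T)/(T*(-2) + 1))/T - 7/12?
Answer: 164205/241967 ≈ 0.67863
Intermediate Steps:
g(o, T) = -7/12 + (-1 + T)/(T*(1 - 2*T)) (g(o, T) = ((-1 + T)/(-2*T + 1))/T - 7*1/12 = ((-1 + T)/(1 - 2*T))/T - 7/12 = (-1 + T)/(T*(1 - 2*T)) - 7/12 = -7/12 + (-1 + T)/(T*(1 - 2*T)))
(-117 + 384)/(g(-9, -20) + 394) = (-117 + 384)/((1/12)*(12 - 14*(-20)**2 - 5*(-20))/(-20*(-1 + 2*(-20))) + 394) = 267/((1/12)*(-1/20)*(12 - 14*400 + 100)/(-1 - 40) + 394) = 267/((1/12)*(-1/20)*(12 - 5600 + 100)/(-41) + 394) = 267/((1/12)*(-1/20)*(-1/41)*(-5488) + 394) = 267/(-343/615 + 394) = 267/(241967/615) = 267*(615/241967) = 164205/241967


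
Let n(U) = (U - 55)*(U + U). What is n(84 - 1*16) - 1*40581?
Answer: -38813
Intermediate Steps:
n(U) = 2*U*(-55 + U) (n(U) = (-55 + U)*(2*U) = 2*U*(-55 + U))
n(84 - 1*16) - 1*40581 = 2*(84 - 1*16)*(-55 + (84 - 1*16)) - 1*40581 = 2*(84 - 16)*(-55 + (84 - 16)) - 40581 = 2*68*(-55 + 68) - 40581 = 2*68*13 - 40581 = 1768 - 40581 = -38813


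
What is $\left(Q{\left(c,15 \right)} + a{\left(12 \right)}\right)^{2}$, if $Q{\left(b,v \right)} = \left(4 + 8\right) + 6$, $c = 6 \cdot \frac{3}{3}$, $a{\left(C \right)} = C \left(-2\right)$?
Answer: $36$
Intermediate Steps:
$a{\left(C \right)} = - 2 C$
$c = 6$ ($c = 6 \cdot 3 \cdot \frac{1}{3} = 6 \cdot 1 = 6$)
$Q{\left(b,v \right)} = 18$ ($Q{\left(b,v \right)} = 12 + 6 = 18$)
$\left(Q{\left(c,15 \right)} + a{\left(12 \right)}\right)^{2} = \left(18 - 24\right)^{2} = \left(-6\right)^{2} = 36$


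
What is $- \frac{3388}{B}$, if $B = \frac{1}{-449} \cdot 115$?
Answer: $\frac{1521212}{115} \approx 13228.0$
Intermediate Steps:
$B = - \frac{115}{449}$ ($B = \left(- \frac{1}{449}\right) 115 = - \frac{115}{449} \approx -0.25612$)
$- \frac{3388}{B} = - \frac{3388}{- \frac{115}{449}} = \left(-3388\right) \left(- \frac{449}{115}\right) = \frac{1521212}{115}$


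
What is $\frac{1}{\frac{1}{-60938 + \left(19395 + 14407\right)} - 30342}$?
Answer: $- \frac{27136}{823360513} \approx -3.2958 \cdot 10^{-5}$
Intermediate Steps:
$\frac{1}{\frac{1}{-60938 + \left(19395 + 14407\right)} - 30342} = \frac{1}{\frac{1}{-60938 + 33802} + \left(-36408 + 6066\right)} = \frac{1}{\frac{1}{-27136} - 30342} = \frac{1}{- \frac{1}{27136} - 30342} = \frac{1}{- \frac{823360513}{27136}} = - \frac{27136}{823360513}$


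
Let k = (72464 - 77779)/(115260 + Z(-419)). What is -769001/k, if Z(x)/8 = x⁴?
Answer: 189615216571965028/5315 ≈ 3.5675e+13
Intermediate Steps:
Z(x) = 8*x⁴
k = -5315/246573433028 (k = (72464 - 77779)/(115260 + 8*(-419)⁴) = -5315/(115260 + 8*30821664721) = -5315/(115260 + 246573317768) = -5315/246573433028 ≈ -2.1555e-8)
-769001/k = -769001/(-5315/246573433028) = -769001*(-246573433028/5315) = 189615216571965028/5315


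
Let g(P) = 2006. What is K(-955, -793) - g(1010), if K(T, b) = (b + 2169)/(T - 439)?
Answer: -1398870/697 ≈ -2007.0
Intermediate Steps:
K(T, b) = (2169 + b)/(-439 + T)
K(-955, -793) - g(1010) = (2169 - 793)/(-439 - 955) - 1*2006 = 1376/(-1394) - 2006 = -1/1394*1376 - 2006 = -688/697 - 2006 = -1398870/697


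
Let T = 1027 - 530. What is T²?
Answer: 247009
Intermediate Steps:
T = 497
T² = 497² = 247009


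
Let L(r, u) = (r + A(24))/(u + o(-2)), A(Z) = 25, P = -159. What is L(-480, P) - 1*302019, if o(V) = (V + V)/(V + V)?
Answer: -47718547/158 ≈ -3.0202e+5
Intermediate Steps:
o(V) = 1 (o(V) = (2*V)/((2*V)) = (2*V)*(1/(2*V)) = 1)
L(r, u) = (25 + r)/(1 + u) (L(r, u) = (r + 25)/(u + 1) = (25 + r)/(1 + u))
L(-480, P) - 1*302019 = (25 - 480)/(1 - 159) - 1*302019 = -455/(-158) - 302019 = -1/158*(-455) - 302019 = 455/158 - 302019 = -47718547/158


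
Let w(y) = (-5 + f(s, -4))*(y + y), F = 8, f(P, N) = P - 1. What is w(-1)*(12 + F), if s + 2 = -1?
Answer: 360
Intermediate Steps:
s = -3 (s = -2 - 1 = -3)
f(P, N) = -1 + P
w(y) = -18*y (w(y) = (-5 + (-1 - 3))*(y + y) = (-5 - 4)*(2*y) = -18*y)
w(-1)*(12 + F) = (-18*(-1))*(12 + 8) = 18*20 = 360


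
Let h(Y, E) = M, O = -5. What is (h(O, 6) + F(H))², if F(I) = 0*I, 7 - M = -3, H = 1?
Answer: 100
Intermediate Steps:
M = 10 (M = 7 - 1*(-3) = 7 + 3 = 10)
F(I) = 0
h(Y, E) = 10
(h(O, 6) + F(H))² = (10 + 0)² = 10² = 100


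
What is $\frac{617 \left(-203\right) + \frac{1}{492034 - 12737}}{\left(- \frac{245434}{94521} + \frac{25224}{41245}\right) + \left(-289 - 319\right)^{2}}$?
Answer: $- \frac{2388138183583788165}{7048278839719801931} \approx -0.33883$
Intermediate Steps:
$\frac{617 \left(-203\right) + \frac{1}{492034 - 12737}}{\left(- \frac{245434}{94521} + \frac{25224}{41245}\right) + \left(-289 - 319\right)^{2}} = \frac{-125251 + \frac{1}{479297}}{\left(\left(-245434\right) \frac{1}{94521} + 25224 \cdot \frac{1}{41245}\right) + \left(-608\right)^{2}} = \frac{-125251 + \frac{1}{479297}}{\left(- \frac{35062}{13503} + \frac{25224}{41245}\right) + 369664} = - \frac{60032428546}{479297 \left(- \frac{1105532518}{556931235} + 369664\right)} = - \frac{60032428546}{479297 \cdot \frac{205876322522522}{556931235}} = \left(- \frac{60032428546}{479297}\right) \frac{556931235}{205876322522522} = - \frac{2388138183583788165}{7048278839719801931}$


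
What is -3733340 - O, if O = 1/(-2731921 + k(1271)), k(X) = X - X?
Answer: -10199189946139/2731921 ≈ -3.7333e+6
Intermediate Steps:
k(X) = 0
O = -1/2731921 (O = 1/(-2731921 + 0) = 1/(-2731921) = -1/2731921 ≈ -3.6604e-7)
-3733340 - O = -3733340 - 1*(-1/2731921) = -3733340 + 1/2731921 = -10199189946139/2731921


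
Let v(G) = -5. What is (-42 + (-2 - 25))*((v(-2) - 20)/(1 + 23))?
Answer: 575/8 ≈ 71.875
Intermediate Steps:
(-42 + (-2 - 25))*((v(-2) - 20)/(1 + 23)) = (-42 + (-2 - 25))*((-5 - 20)/(1 + 23)) = (-42 - 27)*(-25/24) = -(-1725)/24 = -69*(-25/24) = 575/8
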